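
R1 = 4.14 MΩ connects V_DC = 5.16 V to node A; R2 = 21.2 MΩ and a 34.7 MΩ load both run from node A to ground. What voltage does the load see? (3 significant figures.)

V_out ≈ 3.93 V

The load sits in parallel with R2, giving an effective lower resistance R2' = R2·R_L/(R2+R_L) = 13.16 MΩ.
Then V_out = V_DC · R2'/(R1 + R2') = 5.16 × 13.16/17.30 = 3.925 V.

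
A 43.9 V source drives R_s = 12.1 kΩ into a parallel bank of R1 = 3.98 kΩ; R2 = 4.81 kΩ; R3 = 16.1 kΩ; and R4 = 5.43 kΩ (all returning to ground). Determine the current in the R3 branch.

I ≈ 0.286 mA

Equivalent of the parallel group: R_p = 1.418 kΩ.
V_A = 43.9 × 1.418/13.52 = 4.604 V.
I(R3) = V_A / R3 = 4.604/16.1 = 0.2859 mA.
(Equivalently: I_total = 3.248 mA, then current-divider fraction G_k/ΣG = 0.08805.)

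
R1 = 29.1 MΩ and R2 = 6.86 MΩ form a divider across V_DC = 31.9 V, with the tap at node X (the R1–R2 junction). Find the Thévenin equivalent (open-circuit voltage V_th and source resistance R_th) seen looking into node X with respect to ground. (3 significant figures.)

V_th ≈ 6.09 V, R_th ≈ 5.55 MΩ

Open-circuit (no load on X): V_th = V_DC · R2/(R1 + R2) = 31.9 × 6.86/(29.10 + 6.86) = 6.085 V.
With V_DC suppressed (replaced by a short), R_th = R1 ‖ R2 = (29.10 × 6.86)/(29.10 + 6.86) = 5.551 MΩ.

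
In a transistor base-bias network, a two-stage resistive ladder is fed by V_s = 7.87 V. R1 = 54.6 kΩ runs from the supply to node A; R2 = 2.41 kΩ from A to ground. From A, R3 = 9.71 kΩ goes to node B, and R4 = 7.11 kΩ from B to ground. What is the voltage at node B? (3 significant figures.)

V_B ≈ 0.124 V

The second stage (R3 + R4 = 16.82 kΩ) loads node A in parallel with R2.
R2 ‖ (R3+R4) = 2.108 kΩ.
So V_A = 7.87 × 0.03717 = 0.2925 V.
V_B = V_A × 0.4227 = 0.1237 V.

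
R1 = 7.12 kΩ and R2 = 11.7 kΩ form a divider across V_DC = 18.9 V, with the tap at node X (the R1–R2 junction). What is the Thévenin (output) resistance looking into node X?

R_th ≈ 4.43 kΩ

With V_DC suppressed (replaced by a short), R_th = R1 ‖ R2 = (7.120 × 11.7)/(7.120 + 11.7) = 4.426 kΩ.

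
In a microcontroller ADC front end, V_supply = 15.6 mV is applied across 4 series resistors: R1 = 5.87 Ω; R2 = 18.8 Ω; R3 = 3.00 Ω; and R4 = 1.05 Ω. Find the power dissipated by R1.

P ≈ 1.73 µW

The common current is I = 15.6/28.72 = 0.5432 mA.
V(R1) = I·R = 3.188 mV; P = V·I = 3.188 × 0.5432 = 1.732 µW.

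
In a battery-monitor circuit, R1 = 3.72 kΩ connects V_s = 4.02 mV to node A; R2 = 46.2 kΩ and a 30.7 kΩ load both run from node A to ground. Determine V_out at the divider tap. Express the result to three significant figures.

The load sits in parallel with R2, giving an effective lower resistance R2' = R2·R_L/(R2+R_L) = 18.44 kΩ.
Then V_out = V_s · R2'/(R1 + R2') = 4.02 × 18.44/22.16 = 3.345 mV.

V_out ≈ 3.35 mV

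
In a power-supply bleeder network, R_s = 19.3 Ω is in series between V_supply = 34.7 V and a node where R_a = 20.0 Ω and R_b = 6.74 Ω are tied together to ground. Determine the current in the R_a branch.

I ≈ 0.359 A

Equivalent of the parallel group: R_p = 5.041 Ω.
V_A = 34.7 × 5.041/24.34 = 7.186 V.
Branch current I = V_A/R_a = 7.186/20.0 = 0.3593 A.
(Equivalently: I_total = 1.426 A, then current-divider fraction G_k/ΣG = 0.2521.)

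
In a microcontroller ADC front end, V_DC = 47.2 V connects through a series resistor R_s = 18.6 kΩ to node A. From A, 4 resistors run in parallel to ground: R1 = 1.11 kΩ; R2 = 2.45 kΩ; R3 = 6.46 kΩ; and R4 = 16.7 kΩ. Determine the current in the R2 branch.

I ≈ 0.657 mA

Combine the parallel branches: R_p = (1/1.11 + 1/2.45 + 1/6.46 + 1/16.7)⁻¹ = 0.6563 kΩ.
V_A = 47.2 × 0.6563/19.26 = 1.609 V.
Branch current I = V_A/R2 = 1.609/2.45 = 0.6566 mA.
(Equivalently: I_total = 2.451 mA, then current-divider fraction G_k/ΣG = 0.2679.)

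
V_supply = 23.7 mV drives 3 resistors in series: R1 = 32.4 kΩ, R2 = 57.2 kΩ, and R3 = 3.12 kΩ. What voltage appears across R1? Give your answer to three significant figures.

V ≈ 8.28 mV

Total series resistance ΣR = 32.4 + 57.2 + 3.12 = 92.72 kΩ.
By the voltage-divider rule, V = 23.7 × 32.40/92.72 = 8.282 mV.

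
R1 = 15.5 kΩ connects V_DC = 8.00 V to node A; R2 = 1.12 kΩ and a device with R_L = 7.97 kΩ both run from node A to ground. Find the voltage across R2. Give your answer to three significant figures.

First combine the lower leg with the load: R2 ‖ R_L = 0.9820 kΩ.
Now apply the divider: V_out = 8.00 × 0.05958 = 0.4766 V.

V_out ≈ 0.477 V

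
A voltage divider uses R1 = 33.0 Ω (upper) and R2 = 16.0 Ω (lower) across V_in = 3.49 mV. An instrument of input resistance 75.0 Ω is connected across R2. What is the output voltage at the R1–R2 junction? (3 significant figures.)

R2 ‖ R_L = (16.0 × 75.0)/(16.0 + 75.0) = 13.19 Ω.
Voltage divider with the loaded lower leg: V_out = 3.49 × 13.19/(33.0 + 13.19) = 3.49 × 0.2855 = 0.9964 mV.

V_out ≈ 0.996 mV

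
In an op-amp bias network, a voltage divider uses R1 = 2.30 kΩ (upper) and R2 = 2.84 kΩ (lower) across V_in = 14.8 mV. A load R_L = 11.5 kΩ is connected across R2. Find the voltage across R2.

The load sits in parallel with R2, giving an effective lower resistance R2' = R2·R_L/(R2+R_L) = 2.278 kΩ.
Then V_out = V_in · R2'/(R1 + R2') = 14.8 × 2.278/4.578 = 7.364 mV.
(Unloaded it would be 8.18 mV; the load pulls it down.)

V_out ≈ 7.36 mV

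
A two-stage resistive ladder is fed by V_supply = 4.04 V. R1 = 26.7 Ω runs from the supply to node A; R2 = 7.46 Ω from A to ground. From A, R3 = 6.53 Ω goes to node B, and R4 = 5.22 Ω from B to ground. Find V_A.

V_A ≈ 0.590 V

Node A sees R2 in parallel with the series input of stage 2, R3 + R4 = 11.75 Ω.
R2 ‖ (R3+R4) = 4.563 Ω.
So V_A = 4.04 × 0.1460 = 0.5897 V.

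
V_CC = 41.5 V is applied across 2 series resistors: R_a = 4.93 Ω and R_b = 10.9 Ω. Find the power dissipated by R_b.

The common current is I = 41.5/15.83 = 2.622 A.
V(R_b) = I·R = 28.58 V; P = V·I = 28.58 × 2.622 = 74.91 W.

P ≈ 74.9 W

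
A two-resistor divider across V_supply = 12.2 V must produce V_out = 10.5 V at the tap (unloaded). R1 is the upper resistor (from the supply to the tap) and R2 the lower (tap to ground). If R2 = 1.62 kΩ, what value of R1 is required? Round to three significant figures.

R1 ≈ 0.262 kΩ

Required fraction k = V_out/V_supply = 0.8607.
So R1 = R2 · (V_supply/V_out − 1) = 1.62 × (12.2/10.5 − 1) = 1.62 × 0.1619 = 0.2623 kΩ.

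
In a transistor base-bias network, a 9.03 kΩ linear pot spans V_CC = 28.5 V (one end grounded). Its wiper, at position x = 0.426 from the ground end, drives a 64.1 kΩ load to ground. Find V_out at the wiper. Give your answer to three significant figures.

V_out ≈ 11.7 V

The pot divides into 5.183 kΩ above the wiper and 3.847 kΩ below.
Lower segment in parallel with the load: 3.847 ‖ 64.1 = 3.629 kΩ.
V_out = 28.5 × 3.629/(5.183 + 3.629) = 11.74 V.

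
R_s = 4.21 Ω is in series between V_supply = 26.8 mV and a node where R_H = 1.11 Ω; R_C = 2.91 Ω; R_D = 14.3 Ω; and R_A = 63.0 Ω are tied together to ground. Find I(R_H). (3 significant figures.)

I ≈ 3.66 mA

Equivalent of the parallel group: R_p = 0.7517 Ω.
V_A = 26.8 × 0.7517/4.962 = 4.060 mV.
Branch current I = V_A/R_H = 4.060/1.11 = 3.658 mA.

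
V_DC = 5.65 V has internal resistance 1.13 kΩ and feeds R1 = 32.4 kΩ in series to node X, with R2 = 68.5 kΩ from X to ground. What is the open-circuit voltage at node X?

V_th ≈ 3.79 V

R1' = 1.13 + 32.4 = 33.53 kΩ (source resistance + R1).
With X open, the divider is unloaded: V_th = 5.65 × 68.5/102.0 = 3.793 V.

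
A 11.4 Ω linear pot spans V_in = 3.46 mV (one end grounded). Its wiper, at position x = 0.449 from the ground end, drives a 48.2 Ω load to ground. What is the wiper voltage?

Lower segment x·R_p = 5.119 Ω; upper segment (1−x)·R_p = 6.281 Ω.
Lower segment in parallel with the load: 5.119 ‖ 48.2 = 4.627 Ω.
V_out = 3.46 × 4.627/(6.281 + 4.627) = 1.468 mV.

V_out ≈ 1.47 mV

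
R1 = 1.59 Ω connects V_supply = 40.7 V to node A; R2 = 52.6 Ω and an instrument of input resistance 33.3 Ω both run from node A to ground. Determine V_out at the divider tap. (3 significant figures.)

V_out ≈ 37.8 V

R2 ‖ R_L = (52.6 × 33.3)/(52.6 + 33.3) = 20.39 Ω.
Voltage divider with the loaded lower leg: V_out = 40.7 × 20.39/(1.59 + 20.39) = 40.7 × 0.9277 = 37.76 V.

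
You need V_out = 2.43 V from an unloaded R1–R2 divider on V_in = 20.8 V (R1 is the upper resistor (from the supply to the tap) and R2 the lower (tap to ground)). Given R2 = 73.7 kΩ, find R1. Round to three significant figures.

R1 ≈ 557 kΩ

The divider ratio is R2/(R1+R2) = 2.43/20.8 = 0.1168.
R1 = R2·(1/k − 1) = 73.7 × 7.560 = 557.1 kΩ.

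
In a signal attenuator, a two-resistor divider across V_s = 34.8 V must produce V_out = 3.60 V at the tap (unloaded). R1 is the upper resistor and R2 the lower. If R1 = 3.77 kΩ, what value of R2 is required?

Required fraction k = V_out/V_s = 0.1034.
Rearranging, R2 = R1·k/(1−k) = 3.77 × 0.1154 = 0.4350 kΩ.

R2 ≈ 0.435 kΩ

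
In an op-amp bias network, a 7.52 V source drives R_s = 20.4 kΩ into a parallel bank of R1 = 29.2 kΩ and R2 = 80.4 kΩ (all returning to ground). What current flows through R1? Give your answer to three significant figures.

Parallel bank: R_p = 1/(1/29.2 + 1/80.4) = 21.42 kΩ.
V_A = 7.52 × 21.42/41.82 = 3.852 V.
Branch current I = V_A/R1 = 3.852/29.2 = 0.1319 mA.
(Check via current divider: I_total = 0.1798 mA; share G_k/ΣG = 0.7336 → same result.)

I ≈ 0.132 mA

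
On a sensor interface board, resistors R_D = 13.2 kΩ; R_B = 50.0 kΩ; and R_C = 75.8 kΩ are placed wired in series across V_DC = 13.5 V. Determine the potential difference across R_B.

Series total: ΣR = 13.2 + 50.0 + 75.8 = 139.0 kΩ.
By the voltage-divider rule, V = 13.5 × 50.00/139.0 = 4.856 V.

V ≈ 4.86 V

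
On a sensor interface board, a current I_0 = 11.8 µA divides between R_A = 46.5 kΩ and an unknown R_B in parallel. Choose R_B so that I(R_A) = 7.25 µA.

Two-branch current divider: I_A = I_0 · R_B/(R_A + R_B).
7.25/11.8 = R_B/(R_A + R_B) → R_B = R_A · (0.6144)/(1 − 0.6144) = 46.5 × 1.593 = 74.09 kΩ.

R_B ≈ 74.1 kΩ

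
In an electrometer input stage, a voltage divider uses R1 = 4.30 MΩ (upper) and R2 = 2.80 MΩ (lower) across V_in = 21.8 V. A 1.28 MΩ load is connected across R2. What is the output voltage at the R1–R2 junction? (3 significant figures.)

The load sits in parallel with R2, giving an effective lower resistance R2' = R2·R_L/(R2+R_L) = 0.8784 MΩ.
Then V_out = V_in · R2'/(R1 + R2') = 21.8 × 0.8784/5.178 = 3.698 V.

V_out ≈ 3.70 V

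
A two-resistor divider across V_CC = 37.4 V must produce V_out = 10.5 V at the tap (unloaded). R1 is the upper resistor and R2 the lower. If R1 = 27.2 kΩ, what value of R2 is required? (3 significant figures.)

Required fraction k = V_out/V_CC = 0.2807.
R2 = R1 · 0.2807/(1 − 0.2807) = 10.62 kΩ.

R2 ≈ 10.6 kΩ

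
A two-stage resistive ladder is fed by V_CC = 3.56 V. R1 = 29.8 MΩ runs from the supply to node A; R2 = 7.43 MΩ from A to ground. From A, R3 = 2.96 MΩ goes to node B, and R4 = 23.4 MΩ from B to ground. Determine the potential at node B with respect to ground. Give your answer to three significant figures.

V_B ≈ 0.515 V

Node A sees R2 in parallel with the series input of stage 2, R3 + R4 = 26.36 MΩ.
R2 ‖ (R3+R4) = 5.796 MΩ.
First divider: V_A = V_CC · 5.796/(29.8 + 5.796) = 0.5797 V.
V_B = V_A × 0.8877 = 0.5146 V.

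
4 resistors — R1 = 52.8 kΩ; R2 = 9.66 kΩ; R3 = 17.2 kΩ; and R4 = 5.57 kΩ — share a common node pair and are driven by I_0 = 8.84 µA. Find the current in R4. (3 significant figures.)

I ≈ 4.41 µA

Conductances: ΣG = 1/52.8 + 1/9.66 + 1/17.2 + 1/5.57 = 0.3601 (1/kΩ).
R4 takes the fraction G_k/ΣG = 0.1795/0.3601 = 0.4985, so I = 8.84 × 0.4985 = 4.407 µA.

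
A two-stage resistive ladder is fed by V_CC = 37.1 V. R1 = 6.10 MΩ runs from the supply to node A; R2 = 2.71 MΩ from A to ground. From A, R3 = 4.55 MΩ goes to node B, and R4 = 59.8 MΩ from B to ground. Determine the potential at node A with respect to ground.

Looking into the second stage from A: R3 + R4 = 64.35 MΩ appears in parallel with R2.
Effective lower resistance at A: R2 ‖ 64.35 = 2.600 MΩ.
So V_A = 37.1 × 0.2989 = 11.09 V.

V_A ≈ 11.1 V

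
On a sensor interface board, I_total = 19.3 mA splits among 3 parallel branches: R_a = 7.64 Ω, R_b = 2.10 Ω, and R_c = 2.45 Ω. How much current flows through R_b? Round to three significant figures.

ΣG = 1/7.64 + 1/2.10 + 1/2.45 = 1.015.
By the current-divider rule, I = I_total · G_k/ΣG = 19.3 × 0.4690 = 9.052 mA.

I ≈ 9.05 mA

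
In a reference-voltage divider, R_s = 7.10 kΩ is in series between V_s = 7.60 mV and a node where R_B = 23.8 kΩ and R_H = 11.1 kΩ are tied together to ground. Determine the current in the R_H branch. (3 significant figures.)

I ≈ 0.353 µA

Equivalent of the parallel group: R_p = 7.570 kΩ.
Node voltage V_A = V_s · R_p/(R_s + R_p) = 7.60 × 0.5160 = 3.922 mV.
Branch current I = V_A/R_H = 3.922/11.1 = 0.3533 µA.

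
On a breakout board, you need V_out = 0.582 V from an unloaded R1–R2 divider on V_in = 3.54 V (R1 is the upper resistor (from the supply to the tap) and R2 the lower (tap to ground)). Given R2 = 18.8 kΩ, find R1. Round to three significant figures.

R1 ≈ 95.6 kΩ

Required fraction k = V_out/V_in = 0.1644.
Rearranging, R1 = R2·(1−k)/k = 18.8 × 5.082 = 95.55 kΩ.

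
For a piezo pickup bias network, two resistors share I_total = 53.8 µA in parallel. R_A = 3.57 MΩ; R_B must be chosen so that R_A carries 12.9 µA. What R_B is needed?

The fraction through R_A equals R_B/(R_A+R_B).
12.9/53.8 = R_B/(R_A + R_B) → R_B = R_A · (0.2398)/(1 − 0.2398) = 3.57 × 0.3154 = 1.126 MΩ.

R_B ≈ 1.13 MΩ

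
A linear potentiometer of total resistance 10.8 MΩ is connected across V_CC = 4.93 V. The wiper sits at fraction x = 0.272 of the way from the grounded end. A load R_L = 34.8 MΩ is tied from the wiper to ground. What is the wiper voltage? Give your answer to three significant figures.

Lower segment x·R_p = 2.938 MΩ; upper segment (1−x)·R_p = 7.862 MΩ.
R_L loads the lower segment: effective lower R = 2.709 MΩ.
V_out = 4.93 × 2.709/(7.862 + 2.709) = 1.263 V.

V_out ≈ 1.26 V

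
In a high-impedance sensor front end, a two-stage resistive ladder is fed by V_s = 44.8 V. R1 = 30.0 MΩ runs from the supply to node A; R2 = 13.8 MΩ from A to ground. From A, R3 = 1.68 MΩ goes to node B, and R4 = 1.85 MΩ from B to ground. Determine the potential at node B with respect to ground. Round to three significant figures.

V_B ≈ 2.01 V

Node A sees R2 in parallel with the series input of stage 2, R3 + R4 = 3.530 MΩ.
Effective lower resistance at A: R2 ‖ 3.530 = 2.811 MΩ.
So V_A = 44.8 × 0.08567 = 3.838 V.
V_B = V_A × 0.5241 = 2.011 V.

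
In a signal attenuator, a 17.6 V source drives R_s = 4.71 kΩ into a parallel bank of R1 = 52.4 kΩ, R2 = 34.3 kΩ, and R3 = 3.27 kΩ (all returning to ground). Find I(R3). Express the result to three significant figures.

I ≈ 2.02 mA

Equivalent of the parallel group: R_p = 2.824 kΩ.
V_A = 17.6 × 2.824/7.534 = 6.598 V.
Branch current I = V_A/R3 = 6.598/3.27 = 2.018 mA.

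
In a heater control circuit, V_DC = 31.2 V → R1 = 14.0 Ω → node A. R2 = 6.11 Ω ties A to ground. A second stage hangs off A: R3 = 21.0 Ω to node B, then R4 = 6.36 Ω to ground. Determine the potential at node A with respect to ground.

The second stage (R3 + R4 = 27.36 Ω) loads node A in parallel with R2.
R2 ‖ (R3+R4) = 4.995 Ω.
V_A = 31.2 × 4.995/(14.0 + 4.995) = 8.204 V.

V_A ≈ 8.20 V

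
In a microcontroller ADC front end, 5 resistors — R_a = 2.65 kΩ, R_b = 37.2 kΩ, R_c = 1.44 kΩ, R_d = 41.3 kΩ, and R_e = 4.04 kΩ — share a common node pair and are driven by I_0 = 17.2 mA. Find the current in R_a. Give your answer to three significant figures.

I ≈ 4.74 mA

ΣG = 1/2.65 + 1/37.2 + 1/1.44 + 1/41.3 + 1/4.04 = 1.370.
R_a takes the fraction G_k/ΣG = 0.3774/1.370 = 0.2754, so I = 17.2 × 0.2754 = 4.736 mA.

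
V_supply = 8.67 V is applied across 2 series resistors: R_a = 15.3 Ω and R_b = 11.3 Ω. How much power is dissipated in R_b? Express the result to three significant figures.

P ≈ 1.20 W

ΣR = 26.60 Ω → I = 8.67/26.60 = 0.3259 A.
P = I²R = 0.1062 × 11.3 = 1.200 W.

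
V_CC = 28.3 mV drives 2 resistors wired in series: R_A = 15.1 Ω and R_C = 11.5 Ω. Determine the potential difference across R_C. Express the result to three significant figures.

V ≈ 12.2 mV

Total series resistance ΣR = 15.1 + 11.5 = 26.60 Ω.
Voltage divider: V = V_CC · (11.50 / 26.60) = 28.3 × 0.4323 = 12.23 mV.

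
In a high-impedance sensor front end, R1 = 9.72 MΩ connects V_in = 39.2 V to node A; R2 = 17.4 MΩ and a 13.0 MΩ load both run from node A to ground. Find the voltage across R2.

V_out ≈ 17.0 V

R2 ‖ R_L = (17.4 × 13.0)/(17.4 + 13.0) = 7.441 MΩ.
Voltage divider with the loaded lower leg: V_out = 39.2 × 7.441/(9.72 + 7.441) = 39.2 × 0.4336 = 17.00 V.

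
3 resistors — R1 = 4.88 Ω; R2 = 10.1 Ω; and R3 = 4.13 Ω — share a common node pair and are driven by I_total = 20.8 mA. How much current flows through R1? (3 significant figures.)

I ≈ 7.81 mA

ΣG = 1/4.88 + 1/10.1 + 1/4.13 = 0.5461.
R1 takes the fraction G_k/ΣG = 0.2049/0.5461 = 0.3753, so I = 20.8 × 0.3753 = 7.806 mA.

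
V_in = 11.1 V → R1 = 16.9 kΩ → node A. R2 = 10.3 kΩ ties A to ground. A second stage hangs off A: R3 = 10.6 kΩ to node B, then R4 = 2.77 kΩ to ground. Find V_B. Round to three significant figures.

The second stage (R3 + R4 = 13.37 kΩ) loads node A in parallel with R2.
R2 ‖ (R3+R4) = 5.818 kΩ.
V_A = 11.1 × 5.818/(16.9 + 5.818) = 2.843 V.
Then the unloaded second divider: V_B = V_A × R4/(R3+R4) = 2.843 × 0.2072 = 0.5889 V.

V_B ≈ 0.589 V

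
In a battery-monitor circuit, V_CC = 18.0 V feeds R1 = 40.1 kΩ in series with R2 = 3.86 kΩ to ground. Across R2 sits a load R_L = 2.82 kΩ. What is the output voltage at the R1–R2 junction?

V_out ≈ 0.703 V

First combine the lower leg with the load: R2 ‖ R_L = 1.630 kΩ.
Then V_out = V_CC · R2'/(R1 + R2') = 18.0 × 1.630/41.73 = 0.7029 V.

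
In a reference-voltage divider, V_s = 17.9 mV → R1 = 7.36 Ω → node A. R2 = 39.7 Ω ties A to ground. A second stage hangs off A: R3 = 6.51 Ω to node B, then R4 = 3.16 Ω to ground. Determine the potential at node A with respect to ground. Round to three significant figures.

V_A ≈ 9.20 mV

Node A sees R2 in parallel with the series input of stage 2, R3 + R4 = 9.670 Ω.
R2 ‖ (R3+R4) = 7.776 Ω.
V_A = 17.9 × 7.776/(7.36 + 7.776) = 9.196 mV.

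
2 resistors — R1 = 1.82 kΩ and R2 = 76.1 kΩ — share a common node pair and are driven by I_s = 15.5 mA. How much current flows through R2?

I ≈ 0.362 mA

For two parallel branches, I_k = I_s · (other R)/(sum of R).
So I = 15.5 × 1.82/77.92 = 0.3620 mA.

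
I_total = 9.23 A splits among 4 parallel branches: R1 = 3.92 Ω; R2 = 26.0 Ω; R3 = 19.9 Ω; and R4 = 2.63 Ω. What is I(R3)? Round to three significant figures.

I ≈ 0.641 A

Conductances: ΣG = 1/3.92 + 1/26.0 + 1/19.9 + 1/2.63 = 0.7240 (1/Ω).
By the current-divider rule, I = I_total · G_k/ΣG = 9.23 × 0.06940 = 0.6406 A.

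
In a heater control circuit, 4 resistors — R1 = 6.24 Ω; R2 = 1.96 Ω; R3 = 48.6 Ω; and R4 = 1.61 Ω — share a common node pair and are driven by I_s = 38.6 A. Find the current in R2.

Conductances: ΣG = 1/6.24 + 1/1.96 + 1/48.6 + 1/1.61 = 1.312 (1/Ω).
R2 takes the fraction G_k/ΣG = 0.5102/1.312 = 0.3888, so I = 38.6 × 0.3888 = 15.01 A.

I ≈ 15.0 A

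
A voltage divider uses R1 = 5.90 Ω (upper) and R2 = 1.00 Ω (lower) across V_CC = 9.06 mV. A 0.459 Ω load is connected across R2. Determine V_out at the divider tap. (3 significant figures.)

The load sits in parallel with R2, giving an effective lower resistance R2' = R2·R_L/(R2+R_L) = 0.3146 Ω.
Now apply the divider: V_out = 9.06 × 0.05062 = 0.4586 mV.

V_out ≈ 0.459 mV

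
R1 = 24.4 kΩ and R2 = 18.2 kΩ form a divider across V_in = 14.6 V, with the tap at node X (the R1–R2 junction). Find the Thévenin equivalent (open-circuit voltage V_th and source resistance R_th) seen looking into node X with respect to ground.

Open-circuit (no load on X): V_th = V_in · R2/(R1 + R2) = 14.6 × 18.2/(24.40 + 18.2) = 6.238 V.
Zeroing V_in shorts the top of R1 to ground, so R_th = R1 ‖ R2 = 10.42 kΩ.

V_th ≈ 6.24 V, R_th ≈ 10.4 kΩ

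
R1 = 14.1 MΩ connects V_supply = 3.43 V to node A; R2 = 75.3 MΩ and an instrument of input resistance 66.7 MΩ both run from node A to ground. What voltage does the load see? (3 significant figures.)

First combine the lower leg with the load: R2 ‖ R_L = 35.37 MΩ.
Voltage divider with the loaded lower leg: V_out = 3.43 × 35.37/(14.1 + 35.37) = 3.43 × 0.7150 = 2.452 V.
(Unloaded it would be 2.89 V; the load pulls it down.)

V_out ≈ 2.45 V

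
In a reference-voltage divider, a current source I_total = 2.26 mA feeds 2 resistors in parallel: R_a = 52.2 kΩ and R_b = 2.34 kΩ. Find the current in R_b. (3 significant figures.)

I ≈ 2.16 mA

For two parallel branches, I_k = I_total · (other R)/(sum of R).
I(R_b) = 2.26 × 52.2/(52.2 + 2.34) = 2.26 × 0.9571 = 2.163 mA.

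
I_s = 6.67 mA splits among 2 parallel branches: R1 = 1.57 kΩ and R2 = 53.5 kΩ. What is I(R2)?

For two parallel branches, I_k = I_s · (other R)/(sum of R).
So I = 6.67 × 1.57/55.07 = 0.1902 mA.

I ≈ 0.190 mA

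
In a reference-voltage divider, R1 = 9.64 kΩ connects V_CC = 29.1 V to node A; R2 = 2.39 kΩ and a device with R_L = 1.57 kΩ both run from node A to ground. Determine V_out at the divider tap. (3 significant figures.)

V_out ≈ 2.60 V

R2 ‖ R_L = (2.39 × 1.57)/(2.39 + 1.57) = 0.9476 kΩ.
Voltage divider with the loaded lower leg: V_out = 29.1 × 0.9476/(9.64 + 0.9476) = 29.1 × 0.08950 = 2.604 V.
(Unloaded it would be 5.78 V; the load pulls it down.)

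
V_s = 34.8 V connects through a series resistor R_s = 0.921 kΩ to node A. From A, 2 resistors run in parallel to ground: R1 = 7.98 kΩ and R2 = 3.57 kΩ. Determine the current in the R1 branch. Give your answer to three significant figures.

Combine the parallel branches: R_p = (1/7.98 + 1/3.57)⁻¹ = 2.467 kΩ.
V_A = 34.8 × 2.467/3.388 = 25.34 V.
Branch current I = V_A/R1 = 25.34/7.98 = 3.175 mA.

I ≈ 3.18 mA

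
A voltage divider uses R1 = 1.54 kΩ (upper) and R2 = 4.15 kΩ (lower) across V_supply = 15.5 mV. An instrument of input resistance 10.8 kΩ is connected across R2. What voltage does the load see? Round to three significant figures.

The load sits in parallel with R2, giving an effective lower resistance R2' = R2·R_L/(R2+R_L) = 2.998 kΩ.
Voltage divider with the loaded lower leg: V_out = 15.5 × 2.998/(1.54 + 2.998) = 15.5 × 0.6606 = 10.24 mV.

V_out ≈ 10.2 mV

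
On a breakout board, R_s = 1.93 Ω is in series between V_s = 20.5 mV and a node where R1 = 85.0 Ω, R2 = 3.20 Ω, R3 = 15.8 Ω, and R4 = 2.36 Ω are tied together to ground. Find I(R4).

Combine the parallel branches: R_p = (1/85.0 + 1/3.20 + 1/15.8 + 1/2.36)⁻¹ = 1.233 Ω.
Node voltage V_A = V_s · R_p/(R_s + R_p) = 20.5 × 0.3897 = 7.990 mV.
Branch current I = V_A/R4 = 7.990/2.36 = 3.385 mA.
(Check via current divider: I_total = 6.482 mA; share G_k/ΣG = 0.5223 → same result.)

I ≈ 3.39 mA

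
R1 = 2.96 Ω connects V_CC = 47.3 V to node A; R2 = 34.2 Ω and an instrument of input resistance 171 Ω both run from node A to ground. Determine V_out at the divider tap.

V_out ≈ 42.8 V

R2 ‖ R_L = (34.2 × 171)/(34.2 + 171) = 28.50 Ω.
Voltage divider with the loaded lower leg: V_out = 47.3 × 28.50/(2.96 + 28.50) = 47.3 × 0.9059 = 42.85 V.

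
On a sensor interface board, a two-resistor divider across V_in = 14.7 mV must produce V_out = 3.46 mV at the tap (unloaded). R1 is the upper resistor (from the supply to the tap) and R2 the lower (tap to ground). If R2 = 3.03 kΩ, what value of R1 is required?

R1 ≈ 9.84 kΩ

V_out/V_in = R2/(R1+R2) = 0.2354.
R1 = R2·(1/k − 1) = 3.03 × 3.249 = 9.843 kΩ.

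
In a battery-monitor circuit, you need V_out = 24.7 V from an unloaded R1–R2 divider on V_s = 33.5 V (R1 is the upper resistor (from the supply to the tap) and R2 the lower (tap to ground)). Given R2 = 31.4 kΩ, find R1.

R1 ≈ 11.2 kΩ

V_out/V_s = R2/(R1+R2) = 0.7373.
Rearranging, R1 = R2·(1−k)/k = 31.4 × 0.3563 = 11.19 kΩ.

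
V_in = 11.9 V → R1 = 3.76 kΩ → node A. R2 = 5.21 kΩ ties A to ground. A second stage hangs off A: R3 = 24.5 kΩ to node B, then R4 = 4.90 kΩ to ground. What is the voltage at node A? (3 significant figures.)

V_A ≈ 6.43 V

Node A sees R2 in parallel with the series input of stage 2, R3 + R4 = 29.40 kΩ.
R2 ‖ (R3+R4) = 4.426 kΩ.
First divider: V_A = V_in · 4.426/(3.76 + 4.426) = 6.434 V.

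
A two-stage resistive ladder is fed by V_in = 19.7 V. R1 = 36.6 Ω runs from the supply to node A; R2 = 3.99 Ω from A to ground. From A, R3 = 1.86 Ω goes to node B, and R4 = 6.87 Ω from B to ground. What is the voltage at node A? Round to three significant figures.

Node A sees R2 in parallel with the series input of stage 2, R3 + R4 = 8.730 Ω.
R2 ‖ (R3+R4) = 2.738 Ω.
So V_A = 19.7 × 0.06961 = 1.371 V.

V_A ≈ 1.37 V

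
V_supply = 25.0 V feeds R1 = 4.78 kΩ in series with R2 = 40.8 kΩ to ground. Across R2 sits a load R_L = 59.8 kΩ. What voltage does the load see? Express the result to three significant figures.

V_out ≈ 20.9 V

The load sits in parallel with R2, giving an effective lower resistance R2' = R2·R_L/(R2+R_L) = 24.25 kΩ.
Then V_out = V_supply · R2'/(R1 + R2') = 25.0 × 24.25/29.03 = 20.88 V.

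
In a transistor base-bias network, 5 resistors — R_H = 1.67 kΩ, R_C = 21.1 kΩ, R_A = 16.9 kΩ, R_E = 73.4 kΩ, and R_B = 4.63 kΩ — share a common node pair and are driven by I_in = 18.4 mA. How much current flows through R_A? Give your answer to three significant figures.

I ≈ 1.16 mA

ΣG = 1/1.67 + 1/21.1 + 1/16.9 + 1/73.4 + 1/4.63 = 0.9350.
R_A takes the fraction G_k/ΣG = 0.05917/0.9350 = 0.06329, so I = 18.4 × 0.06329 = 1.164 mA.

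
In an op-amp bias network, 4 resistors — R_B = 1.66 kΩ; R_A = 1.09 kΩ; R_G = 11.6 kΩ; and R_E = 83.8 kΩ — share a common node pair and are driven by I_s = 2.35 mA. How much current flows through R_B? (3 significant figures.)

I ≈ 0.875 mA

Total conductance ΣG = 1/1.66 + 1/1.09 + 1/11.6 + 1/83.8 = 1.618 (units of 1/kΩ).
Current divider: I(R_B) = I_s · G_k/ΣG = 2.35 × (0.6024/1.618) = 2.35 × 0.3723 = 0.8750 mA.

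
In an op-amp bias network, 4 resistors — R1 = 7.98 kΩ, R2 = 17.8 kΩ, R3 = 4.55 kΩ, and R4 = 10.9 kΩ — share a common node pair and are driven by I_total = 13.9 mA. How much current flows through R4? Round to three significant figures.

I ≈ 2.59 mA

Conductances: ΣG = 1/7.98 + 1/17.8 + 1/4.55 + 1/10.9 = 0.4930 (1/kΩ).
By the current-divider rule, I = I_total · G_k/ΣG = 13.9 × 0.1861 = 2.587 mA.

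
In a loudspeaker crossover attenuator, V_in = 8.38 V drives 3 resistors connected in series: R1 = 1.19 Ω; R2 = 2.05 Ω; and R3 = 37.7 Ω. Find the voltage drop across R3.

Series total: ΣR = 1.19 + 2.05 + 37.7 = 40.94 Ω.
V = V_in · R/ΣR = 8.38 × 0.9209 = 7.717 V.

V ≈ 7.72 V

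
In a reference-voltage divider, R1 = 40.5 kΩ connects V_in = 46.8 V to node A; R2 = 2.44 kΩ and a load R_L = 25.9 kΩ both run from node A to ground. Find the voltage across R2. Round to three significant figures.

V_out ≈ 2.44 V

R2 ‖ R_L = (2.44 × 25.9)/(2.44 + 25.9) = 2.230 kΩ.
Now apply the divider: V_out = 46.8 × 0.05219 = 2.442 V.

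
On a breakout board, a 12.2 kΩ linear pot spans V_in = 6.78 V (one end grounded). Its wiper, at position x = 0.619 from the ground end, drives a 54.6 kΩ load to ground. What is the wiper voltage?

V_out ≈ 3.99 V

Split the track: R_lower = x·R_p = 7.552 kΩ, R_upper = (1−x)·R_p = 4.648 kΩ.
(x·R_p) ‖ R_L = 6.634 kΩ.
Loaded-divider output: V_out = 6.78 × 0.5880 = 3.987 V.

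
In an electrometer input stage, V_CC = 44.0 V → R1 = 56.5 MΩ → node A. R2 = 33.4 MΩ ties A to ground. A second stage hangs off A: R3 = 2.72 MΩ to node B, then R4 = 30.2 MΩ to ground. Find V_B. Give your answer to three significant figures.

V_B ≈ 9.16 V

Looking into the second stage from A: R3 + R4 = 32.92 MΩ appears in parallel with R2.
Effective lower resistance at A: R2 ‖ 32.92 = 16.58 MΩ.
V_A = 44.0 × 16.58/(56.5 + 16.58) = 9.982 V.
V_B = V_A × 0.9174 = 9.157 V.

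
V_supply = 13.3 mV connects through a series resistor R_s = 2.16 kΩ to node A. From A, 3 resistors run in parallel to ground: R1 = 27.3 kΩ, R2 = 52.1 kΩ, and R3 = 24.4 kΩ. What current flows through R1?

Equivalent of the parallel group: R_p = 10.33 kΩ.
V_A = 13.3 × 10.33/12.49 = 11.00 mV.
I(R1) = V_A / R1 = 11.00/27.3 = 0.4029 µA.

I ≈ 0.403 µA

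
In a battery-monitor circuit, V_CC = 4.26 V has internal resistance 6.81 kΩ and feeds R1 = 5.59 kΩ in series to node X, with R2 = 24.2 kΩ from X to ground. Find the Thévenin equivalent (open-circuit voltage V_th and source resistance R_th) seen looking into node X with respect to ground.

R1' = 6.81 + 5.59 = 12.40 kΩ (source resistance + R1).
With X open, the divider is unloaded: V_th = 4.26 × 24.2/36.60 = 2.817 V.
With V_CC suppressed (replaced by a short), R_th = R1' ‖ R2 = (12.40 × 24.2)/(12.40 + 24.2) = 8.199 kΩ.

V_th ≈ 2.82 V, R_th ≈ 8.20 kΩ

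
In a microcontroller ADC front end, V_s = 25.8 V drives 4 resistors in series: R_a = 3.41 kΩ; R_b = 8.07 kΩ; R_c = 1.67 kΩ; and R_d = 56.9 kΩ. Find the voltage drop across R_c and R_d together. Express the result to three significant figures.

V ≈ 21.6 V

Total series resistance ΣR = 3.41 + 8.07 + 1.67 + 56.9 = 70.05 kΩ.
R_{R_c..R_d} = 1.67 + 56.9 = 58.57 kΩ.
V = V_s · R/ΣR = 25.8 × 0.8361 = 21.57 V.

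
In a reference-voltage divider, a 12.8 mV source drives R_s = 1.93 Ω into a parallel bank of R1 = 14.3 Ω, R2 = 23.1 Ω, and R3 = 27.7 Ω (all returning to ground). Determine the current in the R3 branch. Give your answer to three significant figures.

I ≈ 0.359 mA

Combine the parallel branches: R_p = (1/14.3 + 1/23.1 + 1/27.7)⁻¹ = 6.697 Ω.
V_A = 12.8 × 6.697/8.627 = 9.936 mV.
I(R3) = V_A / R3 = 9.936/27.7 = 0.3587 mA.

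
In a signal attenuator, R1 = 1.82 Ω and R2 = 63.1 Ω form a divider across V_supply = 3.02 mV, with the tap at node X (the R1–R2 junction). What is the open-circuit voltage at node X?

Open-circuit (no load on X): V_th = V_supply · R2/(R1 + R2) = 3.02 × 63.1/(1.820 + 63.1) = 2.935 mV.

V_th ≈ 2.94 mV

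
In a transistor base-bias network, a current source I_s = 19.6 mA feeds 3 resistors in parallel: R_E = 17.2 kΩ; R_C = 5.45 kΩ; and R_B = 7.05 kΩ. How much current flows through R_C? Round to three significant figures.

I ≈ 9.38 mA

Total conductance ΣG = 1/17.2 + 1/5.45 + 1/7.05 = 0.3835 (units of 1/kΩ).
R_C takes the fraction G_k/ΣG = 0.1835/0.3835 = 0.4785, so I = 19.6 × 0.4785 = 9.378 mA.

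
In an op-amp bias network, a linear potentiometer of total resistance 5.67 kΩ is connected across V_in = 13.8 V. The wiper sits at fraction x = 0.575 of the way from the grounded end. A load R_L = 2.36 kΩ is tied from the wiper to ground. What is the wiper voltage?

The pot divides into 2.410 kΩ above the wiper and 3.260 kΩ below.
(x·R_p) ‖ R_L = 1.369 kΩ.
Then V_out = V_in · 1.369/(2.410 + 1.369) = 5.000 V.

V_out ≈ 5.00 V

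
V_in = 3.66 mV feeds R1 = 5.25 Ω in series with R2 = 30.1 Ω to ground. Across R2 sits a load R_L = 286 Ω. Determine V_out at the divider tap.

V_out ≈ 3.07 mV

First combine the lower leg with the load: R2 ‖ R_L = 27.23 Ω.
Then V_out = V_in · R2'/(R1 + R2') = 3.66 × 27.23/32.48 = 3.068 mV.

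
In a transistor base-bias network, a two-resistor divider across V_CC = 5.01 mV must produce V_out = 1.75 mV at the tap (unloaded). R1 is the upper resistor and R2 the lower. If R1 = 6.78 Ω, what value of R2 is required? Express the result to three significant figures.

R2 ≈ 3.64 Ω

V_out/V_CC = R2/(R1+R2) = 0.3493.
R2 = R1 · 0.3493/(1 − 0.3493) = 3.640 Ω.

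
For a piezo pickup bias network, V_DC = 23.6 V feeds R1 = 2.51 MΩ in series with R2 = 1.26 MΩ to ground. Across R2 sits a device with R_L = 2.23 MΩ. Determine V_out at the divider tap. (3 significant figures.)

V_out ≈ 5.73 V

R2 ‖ R_L = (1.26 × 2.23)/(1.26 + 2.23) = 0.8051 MΩ.
Then V_out = V_DC · R2'/(R1 + R2') = 23.6 × 0.8051/3.315 = 5.731 V.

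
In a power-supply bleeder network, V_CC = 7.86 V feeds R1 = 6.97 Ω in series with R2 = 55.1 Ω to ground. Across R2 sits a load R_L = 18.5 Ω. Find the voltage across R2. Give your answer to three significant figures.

V_out ≈ 5.23 V

R2 ‖ R_L = (55.1 × 18.5)/(55.1 + 18.5) = 13.85 Ω.
Now apply the divider: V_out = 7.86 × 0.6652 = 5.229 V.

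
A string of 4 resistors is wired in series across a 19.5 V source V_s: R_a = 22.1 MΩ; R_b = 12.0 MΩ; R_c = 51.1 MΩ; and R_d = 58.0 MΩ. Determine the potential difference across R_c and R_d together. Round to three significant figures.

V ≈ 14.9 V

ΣR = 22.1 + 12.0 + 51.1 + 58.0 = 143.2 MΩ.
R_{R_c..R_d} = 51.1 + 58.0 = 109.1 MΩ.
By the voltage-divider rule, V = 19.5 × 109.1/143.2 = 14.86 V.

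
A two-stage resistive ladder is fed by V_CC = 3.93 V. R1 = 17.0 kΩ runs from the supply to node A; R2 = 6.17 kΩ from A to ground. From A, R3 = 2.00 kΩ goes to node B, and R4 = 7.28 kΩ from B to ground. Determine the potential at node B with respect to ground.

Node A sees R2 in parallel with the series input of stage 2, R3 + R4 = 9.280 kΩ.
Effective lower resistance at A: R2 ‖ 9.280 = 3.706 kΩ.
First divider: V_A = V_CC · 3.706/(17.0 + 3.706) = 0.7034 V.
Stage 2 is unloaded, so V_B = V_A · R4/(R3+R4) = 0.7034 × 7.28/9.280 = 0.5518 V.

V_B ≈ 0.552 V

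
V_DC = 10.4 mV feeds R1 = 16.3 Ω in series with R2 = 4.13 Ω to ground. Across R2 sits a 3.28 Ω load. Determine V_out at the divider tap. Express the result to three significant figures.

R2 ‖ R_L = (4.13 × 3.28)/(4.13 + 3.28) = 1.828 Ω.
Voltage divider with the loaded lower leg: V_out = 10.4 × 1.828/(16.3 + 1.828) = 10.4 × 0.1008 = 1.049 mV.

V_out ≈ 1.05 mV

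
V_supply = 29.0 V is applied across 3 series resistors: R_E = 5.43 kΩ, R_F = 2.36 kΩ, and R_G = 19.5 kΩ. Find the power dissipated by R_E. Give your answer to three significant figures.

P ≈ 6.13 mW

The common current is I = 29.0/27.29 = 1.063 mA.
V(R_E) = I·R = 5.770 V; P = V·I = 5.770 × 1.063 = 6.132 mW.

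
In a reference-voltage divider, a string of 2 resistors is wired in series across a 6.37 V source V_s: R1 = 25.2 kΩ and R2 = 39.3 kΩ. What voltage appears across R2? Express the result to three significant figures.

V ≈ 3.88 V

Total series resistance ΣR = 25.2 + 39.3 = 64.50 kΩ.
V = V_s · R/ΣR = 6.37 × 0.6093 = 3.881 V.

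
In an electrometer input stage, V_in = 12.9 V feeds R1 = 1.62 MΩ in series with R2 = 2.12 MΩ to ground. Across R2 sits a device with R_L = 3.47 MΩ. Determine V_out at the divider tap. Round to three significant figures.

First combine the lower leg with the load: R2 ‖ R_L = 1.316 MΩ.
Voltage divider with the loaded lower leg: V_out = 12.9 × 1.316/(1.62 + 1.316) = 12.9 × 0.4482 = 5.782 V.
(Unloaded it would be 7.31 V; the load pulls it down.)

V_out ≈ 5.78 V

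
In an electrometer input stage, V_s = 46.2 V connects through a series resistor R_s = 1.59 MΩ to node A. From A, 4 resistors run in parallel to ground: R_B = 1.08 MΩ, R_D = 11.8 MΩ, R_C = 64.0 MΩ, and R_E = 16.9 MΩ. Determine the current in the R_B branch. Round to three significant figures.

Combine the parallel branches: R_p = (1/1.08 + 1/11.8 + 1/64.0 + 1/16.9)⁻¹ = 0.9213 MΩ.
V_A by voltage divider: V_A = 46.2 × 0.9213/(1.59 + 0.9213) = 16.95 V.
I(R_B) = V_A / R_B = 16.95/1.08 = 15.69 µA.

I ≈ 15.7 µA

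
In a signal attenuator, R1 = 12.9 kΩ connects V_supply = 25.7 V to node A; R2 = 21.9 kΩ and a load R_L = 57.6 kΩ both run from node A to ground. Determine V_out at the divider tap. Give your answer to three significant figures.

V_out ≈ 14.2 V

R2 ‖ R_L = (21.9 × 57.6)/(21.9 + 57.6) = 15.87 kΩ.
Then V_out = V_supply · R2'/(R1 + R2') = 25.7 × 15.87/28.77 = 14.18 V.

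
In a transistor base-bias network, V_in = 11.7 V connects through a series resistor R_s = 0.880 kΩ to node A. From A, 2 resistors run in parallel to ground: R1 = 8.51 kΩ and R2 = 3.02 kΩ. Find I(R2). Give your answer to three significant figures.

I ≈ 2.78 mA

Combine the parallel branches: R_p = (1/8.51 + 1/3.02)⁻¹ = 2.229 kΩ.
V_A by voltage divider: V_A = 11.7 × 2.229/(0.880 + 2.229) = 8.388 V.
I(R2) = V_A / R2 = 8.388/3.02 = 2.778 mA.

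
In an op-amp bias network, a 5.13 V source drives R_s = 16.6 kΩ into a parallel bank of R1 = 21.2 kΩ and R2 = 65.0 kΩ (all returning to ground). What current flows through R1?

Equivalent of the parallel group: R_p = 15.99 kΩ.
V_A = 5.13 × 15.99/32.59 = 2.517 V.
Branch current I = V_A/R1 = 2.517/21.2 = 0.1187 mA.

I ≈ 0.119 mA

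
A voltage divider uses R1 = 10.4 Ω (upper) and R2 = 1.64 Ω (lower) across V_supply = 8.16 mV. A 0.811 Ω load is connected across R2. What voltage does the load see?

R2 ‖ R_L = (1.64 × 0.811)/(1.64 + 0.811) = 0.5427 Ω.
Now apply the divider: V_out = 8.16 × 0.04959 = 0.4047 mV.

V_out ≈ 0.405 mV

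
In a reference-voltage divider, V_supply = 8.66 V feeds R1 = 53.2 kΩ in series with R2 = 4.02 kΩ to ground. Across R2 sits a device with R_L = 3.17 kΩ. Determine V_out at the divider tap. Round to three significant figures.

V_out ≈ 0.279 V

The load sits in parallel with R2, giving an effective lower resistance R2' = R2·R_L/(R2+R_L) = 1.772 kΩ.
Voltage divider with the loaded lower leg: V_out = 8.66 × 1.772/(53.2 + 1.772) = 8.66 × 0.03224 = 0.2792 V.
(Unloaded it would be 0.608 V; the load pulls it down.)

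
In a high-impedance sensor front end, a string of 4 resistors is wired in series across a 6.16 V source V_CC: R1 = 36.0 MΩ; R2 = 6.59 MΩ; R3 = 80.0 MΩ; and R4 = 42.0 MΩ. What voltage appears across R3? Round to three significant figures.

Total series resistance ΣR = 36.0 + 6.59 + 80.0 + 42.0 = 164.6 MΩ.
Voltage divider: V = V_CC · (80.00 / 164.6) = 6.16 × 0.4861 = 2.994 V.

V ≈ 2.99 V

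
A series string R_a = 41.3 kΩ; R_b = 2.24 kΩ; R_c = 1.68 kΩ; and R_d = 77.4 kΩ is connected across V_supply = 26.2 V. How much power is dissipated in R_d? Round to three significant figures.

The common current is I = 26.2/122.6 = 0.2137 mA.
P(R_d) = I²·R_d = (0.2137)² × 77.4 = 3.534 mW.

P ≈ 3.53 mW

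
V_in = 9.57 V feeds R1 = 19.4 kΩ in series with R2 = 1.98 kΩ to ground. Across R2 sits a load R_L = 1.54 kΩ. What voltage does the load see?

First combine the lower leg with the load: R2 ‖ R_L = 0.8662 kΩ.
Then V_out = V_in · R2'/(R1 + R2') = 9.57 × 0.8662/20.27 = 0.4091 V.
(Unloaded it would be 0.886 V; the load pulls it down.)

V_out ≈ 0.409 V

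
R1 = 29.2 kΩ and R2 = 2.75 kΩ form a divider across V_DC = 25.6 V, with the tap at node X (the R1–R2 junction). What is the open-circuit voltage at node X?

With X open, the divider is unloaded: V_th = 25.6 × 2.75/31.95 = 2.203 V.

V_th ≈ 2.20 V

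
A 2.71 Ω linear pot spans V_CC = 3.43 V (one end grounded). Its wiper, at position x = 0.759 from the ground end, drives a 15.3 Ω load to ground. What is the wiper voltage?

V_out ≈ 2.52 V

Split the track: R_lower = x·R_p = 2.057 Ω, R_upper = (1−x)·R_p = 0.6531 Ω.
(x·R_p) ‖ R_L = 1.813 Ω.
Then V_out = V_CC · 1.813/(0.6531 + 1.813) = 2.522 V.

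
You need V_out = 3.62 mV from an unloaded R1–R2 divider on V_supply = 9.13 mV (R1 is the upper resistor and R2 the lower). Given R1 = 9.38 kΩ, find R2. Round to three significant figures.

R2 ≈ 6.16 kΩ

Required fraction k = V_out/V_supply = 0.3965.
R2 = R1 · 0.3965/(1 − 0.3965) = 6.163 kΩ.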